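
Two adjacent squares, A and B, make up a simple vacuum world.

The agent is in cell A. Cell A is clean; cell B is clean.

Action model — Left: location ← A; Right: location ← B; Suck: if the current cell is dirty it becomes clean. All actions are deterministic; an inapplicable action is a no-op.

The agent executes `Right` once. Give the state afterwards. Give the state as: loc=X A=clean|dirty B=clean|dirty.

loc=B A=clean B=clean

start: loc=A A=clean B=clean
1) do Right; now loc=B A=clean B=clean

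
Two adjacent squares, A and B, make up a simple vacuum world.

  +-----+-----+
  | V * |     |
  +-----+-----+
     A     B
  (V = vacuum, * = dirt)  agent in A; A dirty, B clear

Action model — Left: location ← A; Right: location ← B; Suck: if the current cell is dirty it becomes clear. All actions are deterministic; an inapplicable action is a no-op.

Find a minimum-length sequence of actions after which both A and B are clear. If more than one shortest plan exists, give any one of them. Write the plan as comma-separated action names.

t=1 Suck ⇒ <A|clear|clear>
min 1: A is dirty, one Suck

Suck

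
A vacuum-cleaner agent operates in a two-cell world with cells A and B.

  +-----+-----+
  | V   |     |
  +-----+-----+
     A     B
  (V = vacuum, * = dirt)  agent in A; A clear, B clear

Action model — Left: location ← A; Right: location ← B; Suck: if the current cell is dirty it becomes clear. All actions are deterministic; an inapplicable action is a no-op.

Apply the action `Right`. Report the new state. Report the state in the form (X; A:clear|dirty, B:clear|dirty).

(B; A:clear, B:clear)

start: (A; A:clear, B:clear)
1. Right → (B; A:clear, B:clear)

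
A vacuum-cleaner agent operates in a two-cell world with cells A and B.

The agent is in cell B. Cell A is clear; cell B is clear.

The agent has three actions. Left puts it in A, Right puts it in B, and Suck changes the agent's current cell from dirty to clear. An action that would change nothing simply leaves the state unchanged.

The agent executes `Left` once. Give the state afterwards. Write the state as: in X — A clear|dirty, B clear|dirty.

start: in B — A clear, B clear
t=1 Left ⇒ in A — A clear, B clear

in A — A clear, B clear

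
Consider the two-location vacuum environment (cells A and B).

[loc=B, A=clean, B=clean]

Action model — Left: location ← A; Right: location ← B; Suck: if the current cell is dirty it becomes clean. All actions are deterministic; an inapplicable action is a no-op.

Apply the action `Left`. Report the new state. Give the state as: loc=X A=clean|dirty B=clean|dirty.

loc=A A=clean B=clean

start: loc=B A=clean B=clean
t=1 Left ⇒ loc=A A=clean B=clean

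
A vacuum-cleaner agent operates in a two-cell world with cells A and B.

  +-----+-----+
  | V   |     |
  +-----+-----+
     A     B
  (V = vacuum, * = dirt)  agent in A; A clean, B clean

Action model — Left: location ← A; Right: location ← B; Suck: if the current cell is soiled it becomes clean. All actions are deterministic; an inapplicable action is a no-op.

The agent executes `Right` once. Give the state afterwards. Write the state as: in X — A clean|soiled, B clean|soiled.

start: in A — A clean, B clean
t=1 Right ⇒ in B — A clean, B clean

in B — A clean, B clean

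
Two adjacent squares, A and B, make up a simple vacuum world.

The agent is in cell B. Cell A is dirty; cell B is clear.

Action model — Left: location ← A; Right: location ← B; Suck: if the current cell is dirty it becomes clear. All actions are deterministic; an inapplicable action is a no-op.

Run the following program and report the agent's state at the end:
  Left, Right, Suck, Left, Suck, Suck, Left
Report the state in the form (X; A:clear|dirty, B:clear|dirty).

(A; A:clear, B:clear)

[1] after Left: (A; A:dirty, B:clear)
[2] after Right: (B; A:dirty, B:clear)
[3] after Suck: (B; A:dirty, B:clear)
[4] after Left: (A; A:dirty, B:clear)
[5] after Suck: (A; A:clear, B:clear)
[6] after Suck: (A; A:clear, B:clear)
[7] after Left: (A; A:clear, B:clear)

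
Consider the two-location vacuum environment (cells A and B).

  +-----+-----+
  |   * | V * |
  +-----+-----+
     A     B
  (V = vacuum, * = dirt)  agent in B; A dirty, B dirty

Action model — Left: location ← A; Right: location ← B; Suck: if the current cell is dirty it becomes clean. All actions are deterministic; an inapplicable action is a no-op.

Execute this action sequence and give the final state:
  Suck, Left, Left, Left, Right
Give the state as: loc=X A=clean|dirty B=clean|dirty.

loc=B A=dirty B=clean

1) do Suck; now loc=B A=dirty B=clean
2) do Left; now loc=A A=dirty B=clean
3) do Left; now loc=A A=dirty B=clean
4) do Left; now loc=A A=dirty B=clean
5) do Right; now loc=B A=dirty B=clean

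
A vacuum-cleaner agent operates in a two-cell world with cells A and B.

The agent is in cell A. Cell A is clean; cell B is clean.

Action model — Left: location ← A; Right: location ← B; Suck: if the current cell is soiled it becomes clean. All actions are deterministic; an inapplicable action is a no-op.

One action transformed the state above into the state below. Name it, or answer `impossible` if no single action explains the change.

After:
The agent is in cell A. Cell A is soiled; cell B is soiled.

try  Left: in A — A clean, B clean
try Right: in B — A clean, B clean
try  Suck: in A — A clean, B clean
no single action produces the after-state

impossible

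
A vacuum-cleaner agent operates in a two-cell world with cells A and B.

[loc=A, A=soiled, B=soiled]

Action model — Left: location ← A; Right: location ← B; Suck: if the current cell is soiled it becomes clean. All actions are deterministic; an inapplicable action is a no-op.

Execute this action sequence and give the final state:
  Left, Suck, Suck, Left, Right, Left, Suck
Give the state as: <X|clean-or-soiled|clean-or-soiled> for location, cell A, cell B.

step 1/7 (Left): <A|soiled|soiled>
step 2/7 (Suck): <A|clean|soiled>
step 3/7 (Suck): <A|clean|soiled>
step 4/7 (Left): <A|clean|soiled>
step 5/7 (Right): <B|clean|soiled>
step 6/7 (Left): <A|clean|soiled>
step 7/7 (Suck): <A|clean|soiled>

<A|clean|soiled>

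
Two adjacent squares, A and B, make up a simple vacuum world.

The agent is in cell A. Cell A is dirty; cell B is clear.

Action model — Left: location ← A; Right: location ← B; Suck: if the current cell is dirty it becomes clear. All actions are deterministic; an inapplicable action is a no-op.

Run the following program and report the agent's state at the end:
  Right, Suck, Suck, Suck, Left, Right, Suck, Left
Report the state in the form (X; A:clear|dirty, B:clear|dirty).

(A; A:dirty, B:clear)

t=1 Right ⇒ (B; A:dirty, B:clear)
t=2 Suck ⇒ (B; A:dirty, B:clear)
t=3 Suck ⇒ (B; A:dirty, B:clear)
t=4 Suck ⇒ (B; A:dirty, B:clear)
t=5 Left ⇒ (A; A:dirty, B:clear)
t=6 Right ⇒ (B; A:dirty, B:clear)
t=7 Suck ⇒ (B; A:dirty, B:clear)
t=8 Left ⇒ (A; A:dirty, B:clear)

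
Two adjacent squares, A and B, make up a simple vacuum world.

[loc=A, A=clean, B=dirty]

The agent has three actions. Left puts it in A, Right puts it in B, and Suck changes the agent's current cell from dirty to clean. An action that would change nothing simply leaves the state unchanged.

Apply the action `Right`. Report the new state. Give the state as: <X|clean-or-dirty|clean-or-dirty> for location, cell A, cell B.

start: <A|clean|dirty>
[1] after Right: <B|clean|dirty>

<B|clean|dirty>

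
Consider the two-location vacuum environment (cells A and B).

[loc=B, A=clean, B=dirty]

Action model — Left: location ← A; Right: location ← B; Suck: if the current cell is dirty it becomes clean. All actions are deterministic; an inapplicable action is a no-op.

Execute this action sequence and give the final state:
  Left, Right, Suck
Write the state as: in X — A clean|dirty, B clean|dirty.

[1] after Left: in A — A clean, B dirty
[2] after Right: in B — A clean, B dirty
[3] after Suck: in B — A clean, B clean

in B — A clean, B clean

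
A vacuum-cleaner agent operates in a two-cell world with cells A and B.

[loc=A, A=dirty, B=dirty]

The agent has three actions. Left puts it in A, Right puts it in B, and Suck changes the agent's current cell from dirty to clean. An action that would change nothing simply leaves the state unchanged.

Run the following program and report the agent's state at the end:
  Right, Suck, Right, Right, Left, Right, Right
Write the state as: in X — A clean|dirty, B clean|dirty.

1. Right → in B — A dirty, B dirty
2. Suck → in B — A dirty, B clean
3. Right → in B — A dirty, B clean
4. Right → in B — A dirty, B clean
5. Left → in A — A dirty, B clean
6. Right → in B — A dirty, B clean
7. Right → in B — A dirty, B clean

in B — A dirty, B clean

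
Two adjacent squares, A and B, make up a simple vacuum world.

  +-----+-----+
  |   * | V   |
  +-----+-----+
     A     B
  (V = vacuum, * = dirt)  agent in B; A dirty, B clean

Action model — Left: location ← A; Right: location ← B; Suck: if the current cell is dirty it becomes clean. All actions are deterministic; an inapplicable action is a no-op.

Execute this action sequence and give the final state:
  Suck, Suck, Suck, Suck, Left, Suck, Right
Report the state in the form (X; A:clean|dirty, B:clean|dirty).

(B; A:clean, B:clean)

[1] after Suck: (B; A:dirty, B:clean)
[2] after Suck: (B; A:dirty, B:clean)
[3] after Suck: (B; A:dirty, B:clean)
[4] after Suck: (B; A:dirty, B:clean)
[5] after Left: (A; A:dirty, B:clean)
[6] after Suck: (A; A:clean, B:clean)
[7] after Right: (B; A:clean, B:clean)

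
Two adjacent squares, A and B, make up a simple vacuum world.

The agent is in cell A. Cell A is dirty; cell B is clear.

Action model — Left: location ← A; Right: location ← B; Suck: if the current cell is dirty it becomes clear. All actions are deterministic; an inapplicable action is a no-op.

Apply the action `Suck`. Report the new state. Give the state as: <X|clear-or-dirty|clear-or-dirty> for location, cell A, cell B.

start: <A|dirty|clear>
t=1 Suck ⇒ <A|clear|clear>

<A|clear|clear>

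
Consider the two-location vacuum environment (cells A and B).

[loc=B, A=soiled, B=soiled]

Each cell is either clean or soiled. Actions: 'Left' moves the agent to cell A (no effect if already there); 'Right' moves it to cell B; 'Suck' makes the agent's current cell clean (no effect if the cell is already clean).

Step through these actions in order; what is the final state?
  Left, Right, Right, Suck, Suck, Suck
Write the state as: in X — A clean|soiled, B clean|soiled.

in B — A soiled, B clean

step 1/6 (Left): in A — A soiled, B soiled
step 2/6 (Right): in B — A soiled, B soiled
step 3/6 (Right): in B — A soiled, B soiled
step 4/6 (Suck): in B — A soiled, B clean
step 5/6 (Suck): in B — A soiled, B clean
step 6/6 (Suck): in B — A soiled, B clean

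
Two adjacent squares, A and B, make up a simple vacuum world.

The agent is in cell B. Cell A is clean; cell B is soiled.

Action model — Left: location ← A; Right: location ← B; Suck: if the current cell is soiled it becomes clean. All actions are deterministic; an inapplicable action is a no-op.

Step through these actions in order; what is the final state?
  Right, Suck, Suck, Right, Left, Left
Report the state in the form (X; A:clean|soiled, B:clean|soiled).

1) do Right; now (B; A:clean, B:soiled)
2) do Suck; now (B; A:clean, B:clean)
3) do Suck; now (B; A:clean, B:clean)
4) do Right; now (B; A:clean, B:clean)
5) do Left; now (A; A:clean, B:clean)
6) do Left; now (A; A:clean, B:clean)

(A; A:clean, B:clean)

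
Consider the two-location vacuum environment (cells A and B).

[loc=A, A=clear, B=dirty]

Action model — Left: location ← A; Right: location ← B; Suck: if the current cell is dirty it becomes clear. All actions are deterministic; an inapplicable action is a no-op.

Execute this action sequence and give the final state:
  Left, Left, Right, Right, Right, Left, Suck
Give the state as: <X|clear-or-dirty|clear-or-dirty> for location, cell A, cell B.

1. Left → <A|clear|dirty>
2. Left → <A|clear|dirty>
3. Right → <B|clear|dirty>
4. Right → <B|clear|dirty>
5. Right → <B|clear|dirty>
6. Left → <A|clear|dirty>
7. Suck → <A|clear|dirty>

<A|clear|dirty>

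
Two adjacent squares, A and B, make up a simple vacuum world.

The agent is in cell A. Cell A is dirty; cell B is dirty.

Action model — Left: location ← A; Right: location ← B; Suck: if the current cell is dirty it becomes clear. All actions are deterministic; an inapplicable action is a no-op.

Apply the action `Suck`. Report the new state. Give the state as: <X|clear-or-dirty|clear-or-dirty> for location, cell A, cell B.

<A|clear|dirty>

start: <A|dirty|dirty>
1. Suck → <A|clear|dirty>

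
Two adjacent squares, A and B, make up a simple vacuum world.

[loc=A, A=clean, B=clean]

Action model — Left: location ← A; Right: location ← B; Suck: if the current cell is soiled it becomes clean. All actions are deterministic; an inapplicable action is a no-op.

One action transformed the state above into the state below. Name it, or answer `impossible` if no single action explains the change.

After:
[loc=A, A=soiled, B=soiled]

impossible

try  Left: <A|clean|clean>
try Right: <B|clean|clean>
try  Suck: <A|clean|clean>
no single action produces the after-state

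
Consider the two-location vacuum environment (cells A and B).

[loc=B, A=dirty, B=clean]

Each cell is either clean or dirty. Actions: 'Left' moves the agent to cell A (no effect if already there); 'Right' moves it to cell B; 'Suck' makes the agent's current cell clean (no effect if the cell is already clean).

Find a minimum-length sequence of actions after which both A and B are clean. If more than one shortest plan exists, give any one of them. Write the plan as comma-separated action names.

Left (#1): (A; A:dirty, B:clean)
Suck (#2): (A; A:clean, B:clean)
min 2: go A then Suck

Left, Suck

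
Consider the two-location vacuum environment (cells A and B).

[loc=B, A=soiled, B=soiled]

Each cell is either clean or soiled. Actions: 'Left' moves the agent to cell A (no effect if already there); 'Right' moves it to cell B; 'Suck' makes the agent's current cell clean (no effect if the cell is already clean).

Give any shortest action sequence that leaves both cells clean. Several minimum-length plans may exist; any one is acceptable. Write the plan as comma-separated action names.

1) do Suck; now <B|soiled|clean>
2) do Left; now <A|soiled|clean>
3) do Suck; now <A|clean|clean>
min 3: Suck B + move + Suck A

Suck, Left, Suck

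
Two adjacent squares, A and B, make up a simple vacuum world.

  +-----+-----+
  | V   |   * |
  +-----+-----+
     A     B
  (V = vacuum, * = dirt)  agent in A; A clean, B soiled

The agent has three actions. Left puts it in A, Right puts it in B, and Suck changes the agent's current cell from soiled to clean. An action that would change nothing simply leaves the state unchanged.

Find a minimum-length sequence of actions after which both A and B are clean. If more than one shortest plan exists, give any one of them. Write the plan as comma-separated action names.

t=1 Right ⇒ in B — A clean, B soiled
t=2 Suck ⇒ in B — A clean, B clean
min 2: go B then Suck

Right, Suck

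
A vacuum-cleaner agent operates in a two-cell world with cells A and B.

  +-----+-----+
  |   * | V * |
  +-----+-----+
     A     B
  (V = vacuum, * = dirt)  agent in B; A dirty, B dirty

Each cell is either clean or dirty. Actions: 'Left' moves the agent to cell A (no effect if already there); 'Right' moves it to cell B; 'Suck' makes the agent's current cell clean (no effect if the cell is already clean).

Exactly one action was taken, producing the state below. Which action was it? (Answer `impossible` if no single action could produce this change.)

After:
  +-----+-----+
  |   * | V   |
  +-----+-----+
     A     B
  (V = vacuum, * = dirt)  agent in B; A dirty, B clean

Suck

try  Left: loc=A A=dirty B=dirty
try Right: loc=B A=dirty B=dirty
try  Suck: loc=B A=dirty B=clean  ← match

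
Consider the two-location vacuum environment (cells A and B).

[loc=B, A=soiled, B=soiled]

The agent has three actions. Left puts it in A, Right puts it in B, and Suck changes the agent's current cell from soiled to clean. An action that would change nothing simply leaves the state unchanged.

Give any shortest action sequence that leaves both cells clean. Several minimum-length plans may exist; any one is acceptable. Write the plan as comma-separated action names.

Suck, Left, Suck

Suck (#1): (B; A:soiled, B:clean)
Left (#2): (A; A:soiled, B:clean)
Suck (#3): (A; A:clean, B:clean)
min 3: Suck B + move + Suck A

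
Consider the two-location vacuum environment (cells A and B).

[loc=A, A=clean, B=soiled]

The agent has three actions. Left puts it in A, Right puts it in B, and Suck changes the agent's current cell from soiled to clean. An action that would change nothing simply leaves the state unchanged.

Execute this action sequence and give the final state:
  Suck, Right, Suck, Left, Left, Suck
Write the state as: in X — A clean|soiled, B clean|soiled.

in A — A clean, B clean

1. Suck → in A — A clean, B soiled
2. Right → in B — A clean, B soiled
3. Suck → in B — A clean, B clean
4. Left → in A — A clean, B clean
5. Left → in A — A clean, B clean
6. Suck → in A — A clean, B clean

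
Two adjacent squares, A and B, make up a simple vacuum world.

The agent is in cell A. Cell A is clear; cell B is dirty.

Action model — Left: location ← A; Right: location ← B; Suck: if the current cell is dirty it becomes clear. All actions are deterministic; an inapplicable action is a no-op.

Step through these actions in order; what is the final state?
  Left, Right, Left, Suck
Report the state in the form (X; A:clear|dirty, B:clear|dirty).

(A; A:clear, B:dirty)

[1] after Left: (A; A:clear, B:dirty)
[2] after Right: (B; A:clear, B:dirty)
[3] after Left: (A; A:clear, B:dirty)
[4] after Suck: (A; A:clear, B:dirty)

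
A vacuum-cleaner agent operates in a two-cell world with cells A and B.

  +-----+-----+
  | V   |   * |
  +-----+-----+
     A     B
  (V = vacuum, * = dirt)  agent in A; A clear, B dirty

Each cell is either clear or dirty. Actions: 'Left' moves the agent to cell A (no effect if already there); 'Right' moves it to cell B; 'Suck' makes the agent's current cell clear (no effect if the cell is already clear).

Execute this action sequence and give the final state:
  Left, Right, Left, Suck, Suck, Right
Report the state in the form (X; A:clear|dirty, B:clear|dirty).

(B; A:clear, B:dirty)

[1] after Left: (A; A:clear, B:dirty)
[2] after Right: (B; A:clear, B:dirty)
[3] after Left: (A; A:clear, B:dirty)
[4] after Suck: (A; A:clear, B:dirty)
[5] after Suck: (A; A:clear, B:dirty)
[6] after Right: (B; A:clear, B:dirty)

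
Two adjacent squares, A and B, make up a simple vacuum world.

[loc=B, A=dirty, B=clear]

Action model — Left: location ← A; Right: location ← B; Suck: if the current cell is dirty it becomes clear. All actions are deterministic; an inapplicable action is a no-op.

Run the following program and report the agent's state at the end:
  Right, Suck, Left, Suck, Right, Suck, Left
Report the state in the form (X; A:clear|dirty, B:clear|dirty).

Right (#1): (B; A:dirty, B:clear)
Suck (#2): (B; A:dirty, B:clear)
Left (#3): (A; A:dirty, B:clear)
Suck (#4): (A; A:clear, B:clear)
Right (#5): (B; A:clear, B:clear)
Suck (#6): (B; A:clear, B:clear)
Left (#7): (A; A:clear, B:clear)

(A; A:clear, B:clear)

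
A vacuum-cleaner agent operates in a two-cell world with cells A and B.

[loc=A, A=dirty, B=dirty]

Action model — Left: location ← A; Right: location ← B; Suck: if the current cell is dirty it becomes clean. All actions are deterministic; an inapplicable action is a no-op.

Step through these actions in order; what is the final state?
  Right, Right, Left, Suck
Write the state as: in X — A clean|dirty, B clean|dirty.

1. Right → in B — A dirty, B dirty
2. Right → in B — A dirty, B dirty
3. Left → in A — A dirty, B dirty
4. Suck → in A — A clean, B dirty

in A — A clean, B dirty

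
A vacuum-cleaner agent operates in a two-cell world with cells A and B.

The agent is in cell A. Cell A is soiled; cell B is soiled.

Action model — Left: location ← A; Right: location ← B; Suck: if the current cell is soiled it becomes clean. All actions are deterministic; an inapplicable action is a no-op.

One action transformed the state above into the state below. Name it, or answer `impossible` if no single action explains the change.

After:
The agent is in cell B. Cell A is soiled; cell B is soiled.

Right

try  Left: (A; A:soiled, B:soiled)
try Right: (B; A:soiled, B:soiled)  ← match
try  Suck: (A; A:clean, B:soiled)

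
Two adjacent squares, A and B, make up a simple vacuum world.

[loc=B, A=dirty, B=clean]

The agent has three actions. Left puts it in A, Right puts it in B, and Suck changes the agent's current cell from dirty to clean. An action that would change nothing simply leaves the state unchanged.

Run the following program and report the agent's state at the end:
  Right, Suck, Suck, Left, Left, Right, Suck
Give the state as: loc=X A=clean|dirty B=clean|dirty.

loc=B A=dirty B=clean

Right (#1): loc=B A=dirty B=clean
Suck (#2): loc=B A=dirty B=clean
Suck (#3): loc=B A=dirty B=clean
Left (#4): loc=A A=dirty B=clean
Left (#5): loc=A A=dirty B=clean
Right (#6): loc=B A=dirty B=clean
Suck (#7): loc=B A=dirty B=clean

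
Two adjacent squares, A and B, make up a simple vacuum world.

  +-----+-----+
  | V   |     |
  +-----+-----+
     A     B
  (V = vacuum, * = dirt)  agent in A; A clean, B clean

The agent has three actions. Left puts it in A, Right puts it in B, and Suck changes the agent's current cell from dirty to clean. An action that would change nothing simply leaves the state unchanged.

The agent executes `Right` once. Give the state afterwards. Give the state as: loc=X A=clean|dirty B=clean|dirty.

start: loc=A A=clean B=clean
t=1 Right ⇒ loc=B A=clean B=clean

loc=B A=clean B=clean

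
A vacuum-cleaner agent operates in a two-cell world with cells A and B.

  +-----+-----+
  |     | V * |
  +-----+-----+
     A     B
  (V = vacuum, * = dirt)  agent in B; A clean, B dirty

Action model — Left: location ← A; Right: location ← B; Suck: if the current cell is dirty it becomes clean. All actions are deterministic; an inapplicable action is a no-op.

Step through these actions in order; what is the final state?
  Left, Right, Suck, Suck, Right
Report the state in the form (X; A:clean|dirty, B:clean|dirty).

(B; A:clean, B:clean)

t=1 Left ⇒ (A; A:clean, B:dirty)
t=2 Right ⇒ (B; A:clean, B:dirty)
t=3 Suck ⇒ (B; A:clean, B:clean)
t=4 Suck ⇒ (B; A:clean, B:clean)
t=5 Right ⇒ (B; A:clean, B:clean)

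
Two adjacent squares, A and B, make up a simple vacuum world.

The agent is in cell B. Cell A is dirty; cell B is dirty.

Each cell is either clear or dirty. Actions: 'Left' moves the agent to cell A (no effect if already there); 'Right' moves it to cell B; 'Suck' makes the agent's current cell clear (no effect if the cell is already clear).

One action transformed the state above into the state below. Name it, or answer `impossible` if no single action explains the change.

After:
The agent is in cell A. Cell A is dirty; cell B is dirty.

Left

try  Left: loc=A A=dirty B=dirty  ← match
try Right: loc=B A=dirty B=dirty
try  Suck: loc=B A=dirty B=clear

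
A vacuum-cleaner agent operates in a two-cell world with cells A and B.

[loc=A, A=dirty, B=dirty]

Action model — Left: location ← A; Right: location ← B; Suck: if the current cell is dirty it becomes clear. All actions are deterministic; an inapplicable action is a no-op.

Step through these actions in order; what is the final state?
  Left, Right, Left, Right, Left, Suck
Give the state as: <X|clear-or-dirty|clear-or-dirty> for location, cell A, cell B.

<A|clear|dirty>

1) do Left; now <A|dirty|dirty>
2) do Right; now <B|dirty|dirty>
3) do Left; now <A|dirty|dirty>
4) do Right; now <B|dirty|dirty>
5) do Left; now <A|dirty|dirty>
6) do Suck; now <A|clear|dirty>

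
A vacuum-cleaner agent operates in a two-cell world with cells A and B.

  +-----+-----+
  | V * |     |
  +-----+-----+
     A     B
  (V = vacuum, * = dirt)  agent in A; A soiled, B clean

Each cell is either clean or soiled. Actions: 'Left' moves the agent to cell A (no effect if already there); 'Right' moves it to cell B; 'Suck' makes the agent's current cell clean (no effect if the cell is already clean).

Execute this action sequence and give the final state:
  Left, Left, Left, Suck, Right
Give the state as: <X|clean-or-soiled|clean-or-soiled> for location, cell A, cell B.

<B|clean|clean>

1) do Left; now <A|soiled|clean>
2) do Left; now <A|soiled|clean>
3) do Left; now <A|soiled|clean>
4) do Suck; now <A|clean|clean>
5) do Right; now <B|clean|clean>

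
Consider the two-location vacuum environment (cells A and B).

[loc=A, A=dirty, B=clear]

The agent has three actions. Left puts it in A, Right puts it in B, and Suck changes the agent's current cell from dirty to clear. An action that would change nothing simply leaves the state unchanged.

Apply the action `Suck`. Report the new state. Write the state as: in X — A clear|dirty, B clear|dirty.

in A — A clear, B clear

start: in A — A dirty, B clear
t=1 Suck ⇒ in A — A clear, B clear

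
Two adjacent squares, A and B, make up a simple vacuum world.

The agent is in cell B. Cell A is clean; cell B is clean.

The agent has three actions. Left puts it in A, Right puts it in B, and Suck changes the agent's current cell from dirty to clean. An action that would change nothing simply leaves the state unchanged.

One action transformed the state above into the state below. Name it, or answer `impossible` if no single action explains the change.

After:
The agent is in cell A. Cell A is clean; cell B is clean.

Left

try  Left: <A|clean|clean>  ← match
try Right: <B|clean|clean>
try  Suck: <B|clean|clean>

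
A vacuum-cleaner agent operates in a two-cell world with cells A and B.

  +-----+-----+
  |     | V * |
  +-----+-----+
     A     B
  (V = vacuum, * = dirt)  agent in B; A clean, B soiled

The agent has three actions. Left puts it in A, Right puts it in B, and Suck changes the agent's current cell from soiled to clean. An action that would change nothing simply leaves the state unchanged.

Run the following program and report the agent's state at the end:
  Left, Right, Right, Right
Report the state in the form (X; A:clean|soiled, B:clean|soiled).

1) do Left; now (A; A:clean, B:soiled)
2) do Right; now (B; A:clean, B:soiled)
3) do Right; now (B; A:clean, B:soiled)
4) do Right; now (B; A:clean, B:soiled)

(B; A:clean, B:soiled)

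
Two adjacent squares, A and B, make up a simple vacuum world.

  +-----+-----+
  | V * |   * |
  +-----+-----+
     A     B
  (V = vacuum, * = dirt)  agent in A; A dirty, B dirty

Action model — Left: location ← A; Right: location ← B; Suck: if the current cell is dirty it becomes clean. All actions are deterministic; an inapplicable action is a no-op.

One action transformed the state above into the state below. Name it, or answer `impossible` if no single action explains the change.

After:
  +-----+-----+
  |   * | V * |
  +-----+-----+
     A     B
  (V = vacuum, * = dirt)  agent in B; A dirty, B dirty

Right

try  Left: in A — A dirty, B dirty
try Right: in B — A dirty, B dirty  ← match
try  Suck: in A — A clean, B dirty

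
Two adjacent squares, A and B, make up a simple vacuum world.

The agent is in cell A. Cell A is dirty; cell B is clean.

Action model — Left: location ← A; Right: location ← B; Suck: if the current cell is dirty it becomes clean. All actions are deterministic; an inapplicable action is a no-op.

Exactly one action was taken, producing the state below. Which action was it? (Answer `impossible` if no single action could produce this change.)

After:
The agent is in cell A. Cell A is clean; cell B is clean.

try  Left: <A|dirty|clean>
try Right: <B|dirty|clean>
try  Suck: <A|clean|clean>  ← match

Suck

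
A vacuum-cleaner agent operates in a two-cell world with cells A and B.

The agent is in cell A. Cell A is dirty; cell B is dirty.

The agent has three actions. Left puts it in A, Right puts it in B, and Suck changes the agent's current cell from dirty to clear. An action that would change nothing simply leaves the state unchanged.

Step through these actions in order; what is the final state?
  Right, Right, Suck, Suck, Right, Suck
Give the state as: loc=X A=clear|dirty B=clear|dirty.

loc=B A=dirty B=clear

1) do Right; now loc=B A=dirty B=dirty
2) do Right; now loc=B A=dirty B=dirty
3) do Suck; now loc=B A=dirty B=clear
4) do Suck; now loc=B A=dirty B=clear
5) do Right; now loc=B A=dirty B=clear
6) do Suck; now loc=B A=dirty B=clear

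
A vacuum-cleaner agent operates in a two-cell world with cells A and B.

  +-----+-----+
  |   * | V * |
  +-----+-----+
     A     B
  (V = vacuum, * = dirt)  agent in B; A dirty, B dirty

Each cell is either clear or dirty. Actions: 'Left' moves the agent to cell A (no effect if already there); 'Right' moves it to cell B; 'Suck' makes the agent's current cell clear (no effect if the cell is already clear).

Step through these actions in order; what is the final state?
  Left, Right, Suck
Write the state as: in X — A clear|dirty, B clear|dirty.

1. Left → in A — A dirty, B dirty
2. Right → in B — A dirty, B dirty
3. Suck → in B — A dirty, B clear

in B — A dirty, B clear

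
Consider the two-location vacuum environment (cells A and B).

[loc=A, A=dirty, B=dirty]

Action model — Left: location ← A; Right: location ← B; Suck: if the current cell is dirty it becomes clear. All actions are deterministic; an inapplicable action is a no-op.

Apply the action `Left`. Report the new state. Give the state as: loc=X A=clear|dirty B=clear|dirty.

loc=A A=dirty B=dirty

start: loc=A A=dirty B=dirty
t=1 Left ⇒ loc=A A=dirty B=dirty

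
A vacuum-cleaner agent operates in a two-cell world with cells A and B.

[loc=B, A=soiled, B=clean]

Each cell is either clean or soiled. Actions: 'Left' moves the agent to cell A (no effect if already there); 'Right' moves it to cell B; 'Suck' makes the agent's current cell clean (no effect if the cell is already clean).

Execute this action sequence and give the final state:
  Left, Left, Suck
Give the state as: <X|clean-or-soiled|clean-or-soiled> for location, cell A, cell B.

[1] after Left: <A|soiled|clean>
[2] after Left: <A|soiled|clean>
[3] after Suck: <A|clean|clean>

<A|clean|clean>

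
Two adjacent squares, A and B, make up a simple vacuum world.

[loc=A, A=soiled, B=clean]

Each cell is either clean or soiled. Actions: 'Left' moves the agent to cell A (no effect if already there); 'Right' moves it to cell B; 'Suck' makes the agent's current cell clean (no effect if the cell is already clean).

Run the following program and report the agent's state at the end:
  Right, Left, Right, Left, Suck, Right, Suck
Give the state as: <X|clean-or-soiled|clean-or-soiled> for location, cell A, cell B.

<B|clean|clean>

Right (#1): <B|soiled|clean>
Left (#2): <A|soiled|clean>
Right (#3): <B|soiled|clean>
Left (#4): <A|soiled|clean>
Suck (#5): <A|clean|clean>
Right (#6): <B|clean|clean>
Suck (#7): <B|clean|clean>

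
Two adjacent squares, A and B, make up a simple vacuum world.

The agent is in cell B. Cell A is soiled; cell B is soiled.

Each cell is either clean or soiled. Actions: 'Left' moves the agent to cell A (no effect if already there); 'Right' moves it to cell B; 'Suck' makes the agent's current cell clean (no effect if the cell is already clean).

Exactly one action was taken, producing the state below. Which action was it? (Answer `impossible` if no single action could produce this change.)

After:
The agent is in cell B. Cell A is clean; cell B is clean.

try  Left: (A; A:soiled, B:soiled)
try Right: (B; A:soiled, B:soiled)
try  Suck: (B; A:soiled, B:clean)
no single action produces the after-state

impossible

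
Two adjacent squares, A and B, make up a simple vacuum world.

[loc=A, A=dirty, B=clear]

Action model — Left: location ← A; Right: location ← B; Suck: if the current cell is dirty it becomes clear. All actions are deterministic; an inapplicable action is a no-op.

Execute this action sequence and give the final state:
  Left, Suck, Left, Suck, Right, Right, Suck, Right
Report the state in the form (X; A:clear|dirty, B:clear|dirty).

[1] after Left: (A; A:dirty, B:clear)
[2] after Suck: (A; A:clear, B:clear)
[3] after Left: (A; A:clear, B:clear)
[4] after Suck: (A; A:clear, B:clear)
[5] after Right: (B; A:clear, B:clear)
[6] after Right: (B; A:clear, B:clear)
[7] after Suck: (B; A:clear, B:clear)
[8] after Right: (B; A:clear, B:clear)

(B; A:clear, B:clear)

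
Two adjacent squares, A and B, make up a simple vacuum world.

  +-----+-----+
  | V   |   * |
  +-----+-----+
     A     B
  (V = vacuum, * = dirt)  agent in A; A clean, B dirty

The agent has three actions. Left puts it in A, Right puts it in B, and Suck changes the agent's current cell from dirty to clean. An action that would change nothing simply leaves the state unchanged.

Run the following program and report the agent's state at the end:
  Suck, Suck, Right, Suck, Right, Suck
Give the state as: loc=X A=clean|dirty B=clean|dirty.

loc=B A=clean B=clean

1) do Suck; now loc=A A=clean B=dirty
2) do Suck; now loc=A A=clean B=dirty
3) do Right; now loc=B A=clean B=dirty
4) do Suck; now loc=B A=clean B=clean
5) do Right; now loc=B A=clean B=clean
6) do Suck; now loc=B A=clean B=clean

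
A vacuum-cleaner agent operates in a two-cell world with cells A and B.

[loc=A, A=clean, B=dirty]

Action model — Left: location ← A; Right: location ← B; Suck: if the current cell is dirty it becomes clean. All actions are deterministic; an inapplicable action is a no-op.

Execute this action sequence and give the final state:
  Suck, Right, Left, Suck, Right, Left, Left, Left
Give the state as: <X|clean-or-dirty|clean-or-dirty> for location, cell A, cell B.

step 1/8 (Suck): <A|clean|dirty>
step 2/8 (Right): <B|clean|dirty>
step 3/8 (Left): <A|clean|dirty>
step 4/8 (Suck): <A|clean|dirty>
step 5/8 (Right): <B|clean|dirty>
step 6/8 (Left): <A|clean|dirty>
step 7/8 (Left): <A|clean|dirty>
step 8/8 (Left): <A|clean|dirty>

<A|clean|dirty>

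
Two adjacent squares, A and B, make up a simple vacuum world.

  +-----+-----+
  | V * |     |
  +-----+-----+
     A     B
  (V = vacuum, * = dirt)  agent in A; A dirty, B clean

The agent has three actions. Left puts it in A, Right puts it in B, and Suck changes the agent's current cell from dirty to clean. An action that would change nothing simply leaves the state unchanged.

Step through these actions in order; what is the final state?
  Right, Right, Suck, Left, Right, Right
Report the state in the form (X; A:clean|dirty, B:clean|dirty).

[1] after Right: (B; A:dirty, B:clean)
[2] after Right: (B; A:dirty, B:clean)
[3] after Suck: (B; A:dirty, B:clean)
[4] after Left: (A; A:dirty, B:clean)
[5] after Right: (B; A:dirty, B:clean)
[6] after Right: (B; A:dirty, B:clean)

(B; A:dirty, B:clean)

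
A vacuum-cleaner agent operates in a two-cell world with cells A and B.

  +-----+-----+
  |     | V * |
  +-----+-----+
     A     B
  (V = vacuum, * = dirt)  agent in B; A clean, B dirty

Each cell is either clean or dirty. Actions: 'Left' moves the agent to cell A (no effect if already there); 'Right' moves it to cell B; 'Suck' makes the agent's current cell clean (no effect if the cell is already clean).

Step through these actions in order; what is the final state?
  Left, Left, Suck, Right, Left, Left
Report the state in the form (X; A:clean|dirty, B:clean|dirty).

[1] after Left: (A; A:clean, B:dirty)
[2] after Left: (A; A:clean, B:dirty)
[3] after Suck: (A; A:clean, B:dirty)
[4] after Right: (B; A:clean, B:dirty)
[5] after Left: (A; A:clean, B:dirty)
[6] after Left: (A; A:clean, B:dirty)

(A; A:clean, B:dirty)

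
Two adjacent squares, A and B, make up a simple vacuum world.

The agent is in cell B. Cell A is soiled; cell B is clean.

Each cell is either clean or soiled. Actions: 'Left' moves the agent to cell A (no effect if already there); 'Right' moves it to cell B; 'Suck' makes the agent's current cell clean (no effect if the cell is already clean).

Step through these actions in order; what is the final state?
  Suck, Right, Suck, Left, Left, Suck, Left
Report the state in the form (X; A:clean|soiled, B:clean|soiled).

Suck (#1): (B; A:soiled, B:clean)
Right (#2): (B; A:soiled, B:clean)
Suck (#3): (B; A:soiled, B:clean)
Left (#4): (A; A:soiled, B:clean)
Left (#5): (A; A:soiled, B:clean)
Suck (#6): (A; A:clean, B:clean)
Left (#7): (A; A:clean, B:clean)

(A; A:clean, B:clean)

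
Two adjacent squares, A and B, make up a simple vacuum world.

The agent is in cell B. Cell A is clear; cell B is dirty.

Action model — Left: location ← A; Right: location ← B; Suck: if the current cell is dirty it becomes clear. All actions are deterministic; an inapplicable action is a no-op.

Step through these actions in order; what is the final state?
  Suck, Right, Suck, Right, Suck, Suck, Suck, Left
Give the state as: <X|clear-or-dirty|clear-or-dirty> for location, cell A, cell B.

<A|clear|clear>

1) do Suck; now <B|clear|clear>
2) do Right; now <B|clear|clear>
3) do Suck; now <B|clear|clear>
4) do Right; now <B|clear|clear>
5) do Suck; now <B|clear|clear>
6) do Suck; now <B|clear|clear>
7) do Suck; now <B|clear|clear>
8) do Left; now <A|clear|clear>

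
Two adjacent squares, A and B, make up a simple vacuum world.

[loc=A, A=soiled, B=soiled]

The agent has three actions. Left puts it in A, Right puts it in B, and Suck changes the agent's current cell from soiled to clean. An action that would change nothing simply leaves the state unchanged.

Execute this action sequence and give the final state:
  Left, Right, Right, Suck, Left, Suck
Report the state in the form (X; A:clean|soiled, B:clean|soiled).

1. Left → (A; A:soiled, B:soiled)
2. Right → (B; A:soiled, B:soiled)
3. Right → (B; A:soiled, B:soiled)
4. Suck → (B; A:soiled, B:clean)
5. Left → (A; A:soiled, B:clean)
6. Suck → (A; A:clean, B:clean)

(A; A:clean, B:clean)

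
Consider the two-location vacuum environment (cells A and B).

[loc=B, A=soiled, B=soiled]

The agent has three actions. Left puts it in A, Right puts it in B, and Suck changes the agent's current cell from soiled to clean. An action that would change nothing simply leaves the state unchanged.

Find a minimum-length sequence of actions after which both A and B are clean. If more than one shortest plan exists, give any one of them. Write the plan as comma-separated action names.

1. Suck → <B|soiled|clean>
2. Left → <A|soiled|clean>
3. Suck → <A|clean|clean>
min 3: Suck B + move + Suck A

Suck, Left, Suck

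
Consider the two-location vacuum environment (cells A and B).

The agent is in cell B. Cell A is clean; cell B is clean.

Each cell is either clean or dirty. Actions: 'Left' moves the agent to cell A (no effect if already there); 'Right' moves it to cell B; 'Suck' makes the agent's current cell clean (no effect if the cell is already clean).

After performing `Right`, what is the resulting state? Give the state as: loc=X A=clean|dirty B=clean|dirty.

start: loc=B A=clean B=clean
1. Right → loc=B A=clean B=clean

loc=B A=clean B=clean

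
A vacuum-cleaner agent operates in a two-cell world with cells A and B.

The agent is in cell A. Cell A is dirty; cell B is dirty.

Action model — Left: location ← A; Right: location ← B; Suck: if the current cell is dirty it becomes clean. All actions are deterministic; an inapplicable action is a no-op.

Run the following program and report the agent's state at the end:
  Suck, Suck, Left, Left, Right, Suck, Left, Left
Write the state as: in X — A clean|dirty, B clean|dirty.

in A — A clean, B clean

1. Suck → in A — A clean, B dirty
2. Suck → in A — A clean, B dirty
3. Left → in A — A clean, B dirty
4. Left → in A — A clean, B dirty
5. Right → in B — A clean, B dirty
6. Suck → in B — A clean, B clean
7. Left → in A — A clean, B clean
8. Left → in A — A clean, B clean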